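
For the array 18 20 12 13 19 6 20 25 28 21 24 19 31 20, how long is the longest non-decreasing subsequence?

Let dp[i] be the longest non-decreasing subsequence ending at position i. Then dp = [1, 2, 1, 2, 3, 1, 4, 5, 6, 5, 6, 4, 7, 5].
The maximum is 7; one witness is 12, 13, 19, 20, 25, 28, 31 at positions 3,4,5,7,8,9,13.

7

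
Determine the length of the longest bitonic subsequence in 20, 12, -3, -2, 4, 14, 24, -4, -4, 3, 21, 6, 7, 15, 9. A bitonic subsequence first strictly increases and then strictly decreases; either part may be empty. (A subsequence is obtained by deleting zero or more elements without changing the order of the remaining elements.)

Let inc[i] be the LIS ending at i and dec[i] the longest strictly decreasing subsequence starting at i. inc = [1, 1, 1, 2, 3, 4, 5, 1, 1, 3, 5, 4, 5, 6, 6], dec = [4, 3, 2, 2, 2, 2, 4, 1, 1, 1, 3, 1, 1, 2, 1].
max_i inc[i]+dec[i]−1 = 8, with one witness -3, -2, 4, 14, 24, 21, 15, 9.

8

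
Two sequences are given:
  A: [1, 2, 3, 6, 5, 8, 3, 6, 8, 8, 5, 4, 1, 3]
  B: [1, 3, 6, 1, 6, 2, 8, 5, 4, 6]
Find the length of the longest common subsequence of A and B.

Backtracking the LCS table gives one alignment: 1 (A1,B1) → 3 (A3,B2) → 6 (A4,B3) → 6 (A8,B5) → 8 (A10,B7) → 5 (A11,B8) → 4 (A12,B9).
So the longest common subsequence has length 7.

7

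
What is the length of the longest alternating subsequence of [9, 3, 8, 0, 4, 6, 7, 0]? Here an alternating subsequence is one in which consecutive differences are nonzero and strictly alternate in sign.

6

Track the best alternating length ending on an up-step vs a down-step at each position: up/down = 1/1, 1/2, 3/2, 1/4, 5/4, 5/4, 5/4, 1/6.
The maximum over both is 6; one such subsequence is 9, 3, 8, 0, 4, 0.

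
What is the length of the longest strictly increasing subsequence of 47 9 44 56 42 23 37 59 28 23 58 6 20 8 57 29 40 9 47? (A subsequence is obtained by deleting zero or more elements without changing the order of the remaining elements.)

6

Let dp[i] be the longest increasing subsequence ending at position i. Then dp = [1, 1, 2, 3, 2, 2, 3, 4, 3, 2, 4, 1, 2, 2, 4, 4, 5, 3, 6].
The maximum is 6; one witness is 9, 23, 28, 29, 40, 47 at positions 2,6,9,16,17,19.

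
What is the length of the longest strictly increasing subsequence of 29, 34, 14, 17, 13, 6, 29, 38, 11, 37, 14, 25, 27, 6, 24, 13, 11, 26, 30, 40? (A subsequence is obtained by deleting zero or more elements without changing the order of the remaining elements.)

One longest increasing subsequence is 6, 11, 14, 25, 27, 30, 40 (positions 6,9,11,12,13,19,20), of length 7; no longer one exists.

7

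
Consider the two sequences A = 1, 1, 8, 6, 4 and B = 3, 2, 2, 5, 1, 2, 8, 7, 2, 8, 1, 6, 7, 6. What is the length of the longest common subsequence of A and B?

3

Backtracking the LCS table gives one alignment: 1 (A1,B5) → 1 (A2,B11) → 6 (A4,B14).
So the longest common subsequence has length 3.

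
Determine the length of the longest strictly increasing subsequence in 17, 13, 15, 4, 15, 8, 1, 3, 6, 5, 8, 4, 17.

Let dp[i] be the longest increasing subsequence ending at position i. Then dp = [1, 1, 2, 1, 2, 2, 1, 2, 3, 3, 4, 3, 5].
The maximum is 5; one witness is 1, 3, 6, 8, 17 at positions 7,8,9,11,13.

5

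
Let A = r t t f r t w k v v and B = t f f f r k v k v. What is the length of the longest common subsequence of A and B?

A longest common subsequence is tfrkvv (length 6); the LCS DP confirms no longer common subsequence exists.

6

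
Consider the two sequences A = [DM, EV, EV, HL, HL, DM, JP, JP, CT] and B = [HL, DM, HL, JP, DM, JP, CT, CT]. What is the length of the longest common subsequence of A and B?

5

A longest common subsequence is DM, HL, DM, JP, CT (length 5); the LCS DP confirms no longer common subsequence exists.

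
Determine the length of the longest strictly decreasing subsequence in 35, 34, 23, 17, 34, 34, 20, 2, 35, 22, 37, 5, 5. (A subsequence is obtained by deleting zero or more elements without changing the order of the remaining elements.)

5

One longest decreasing subsequence is 35, 34, 23, 17, 2 (positions 1,2,3,4,8), of length 5; no longer one exists.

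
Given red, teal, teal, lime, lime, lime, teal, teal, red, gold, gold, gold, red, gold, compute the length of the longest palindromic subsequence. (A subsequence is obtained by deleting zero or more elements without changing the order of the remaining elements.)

9

One longest palindromic subsequence is red teal teal lime lime lime teal teal red (positions 1,2,3,4,5,6,7,8,13); it reads the same forward and backward, and the interval DP gives dp[1][14] = 9.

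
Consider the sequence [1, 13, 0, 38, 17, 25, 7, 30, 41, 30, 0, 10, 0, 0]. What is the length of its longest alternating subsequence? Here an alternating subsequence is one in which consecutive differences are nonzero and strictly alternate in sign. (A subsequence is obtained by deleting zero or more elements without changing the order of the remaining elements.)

A longest alternating subsequence is 1, 13, 0, 38, 17, 25, 7, 30, 0, 10, 0 (positions 1,2,3,4,5,6,7,8,11,12,13); its 10 consecutive differences strictly alternate in sign, and length 11 is optimal.

11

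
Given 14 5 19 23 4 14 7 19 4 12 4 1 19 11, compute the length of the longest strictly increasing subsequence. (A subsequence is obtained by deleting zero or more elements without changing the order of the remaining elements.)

Let dp[i] be the longest increasing subsequence ending at position i. Then dp = [1, 1, 2, 3, 1, 2, 2, 3, 1, 3, 1, 1, 4, 3].
The maximum is 4; one witness is 5, 7, 12, 19 at positions 2,7,10,13.

4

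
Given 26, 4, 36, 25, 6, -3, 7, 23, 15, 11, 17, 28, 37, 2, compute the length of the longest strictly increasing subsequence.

One longest increasing subsequence is 4, 6, 7, 15, 17, 28, 37 (positions 2,5,7,9,11,12,13), of length 7; no longer one exists.

7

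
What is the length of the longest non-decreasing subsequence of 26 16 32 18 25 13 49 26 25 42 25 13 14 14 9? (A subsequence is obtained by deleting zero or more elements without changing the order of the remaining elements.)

One longest non-decreasing subsequence is 16, 18, 25, 26, 42 (positions 2,4,5,8,10), of length 5; no longer one exists.

5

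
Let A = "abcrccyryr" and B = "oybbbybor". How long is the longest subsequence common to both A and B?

Backtracking the LCS table gives one alignment: b (A2,B5) → y (A7,B6) → r (A10,B9).
So the longest common subsequence has length 3.

3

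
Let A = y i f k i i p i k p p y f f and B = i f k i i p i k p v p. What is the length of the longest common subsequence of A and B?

10

A longest common subsequence is ifkiipikpp (length 10); the LCS DP confirms no longer common subsequence exists.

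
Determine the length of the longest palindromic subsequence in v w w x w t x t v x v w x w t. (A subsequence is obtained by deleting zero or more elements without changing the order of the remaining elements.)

Using dp[i][j] = 2 + dp[i+1][j−1] if the ends match, else max(dp[i+1][j], dp[i][j−1]):
dp[1][15] = 9. A witness is wxwvxvwxw at positions 3,4,5,9,10,11,12,13,14.

9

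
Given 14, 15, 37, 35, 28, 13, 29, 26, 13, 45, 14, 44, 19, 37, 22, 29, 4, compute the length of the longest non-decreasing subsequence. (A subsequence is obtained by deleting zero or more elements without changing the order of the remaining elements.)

Scanning left to right, the best length ending at each element is: 14→1, 15→2, 37→3, 35→3, 28→3, 13→1, 29→4, 26→3, 13→2, 45→5, 14→3, 44→5, 19→4, 37→5, 22→5, 29→6, 4→1.
So the longest non-decreasing subsequence has length 6, e.g. 13, 13, 14, 19, 22, 29.

6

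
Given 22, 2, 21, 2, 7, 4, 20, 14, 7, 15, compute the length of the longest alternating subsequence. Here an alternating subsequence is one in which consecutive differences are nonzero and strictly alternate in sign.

A longest alternating subsequence is 22, 2, 21, 2, 7, 4, 20, 14, 15 (positions 1,2,3,4,5,6,7,8,10); its 8 consecutive differences strictly alternate in sign, and length 9 is optimal.

9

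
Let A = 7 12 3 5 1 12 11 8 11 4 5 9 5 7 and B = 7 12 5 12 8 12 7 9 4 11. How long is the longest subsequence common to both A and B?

Backtracking the LCS table gives one alignment: 7 (A1,B1) → 12 (A2,B2) → 5 (A4,B3) → 12 (A6,B4) → 8 (A8,B5) → 11 (A9,B10).
So the longest common subsequence has length 6.

6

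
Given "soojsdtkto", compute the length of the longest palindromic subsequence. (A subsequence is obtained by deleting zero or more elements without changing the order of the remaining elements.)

One longest palindromic subsequence is otkto (positions 2,7,8,9,10); it reads the same forward and backward, and the interval DP gives dp[1][10] = 5.

5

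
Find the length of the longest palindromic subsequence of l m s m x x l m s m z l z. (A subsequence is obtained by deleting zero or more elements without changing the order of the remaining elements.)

10

Using dp[i][j] = 2 + dp[i+1][j−1] if the ends match, else max(dp[i+1][j], dp[i][j−1]):
dp[1][13] = 10. A witness is lmsmxxmsml at positions 1,2,3,4,5,6,8,9,10,12.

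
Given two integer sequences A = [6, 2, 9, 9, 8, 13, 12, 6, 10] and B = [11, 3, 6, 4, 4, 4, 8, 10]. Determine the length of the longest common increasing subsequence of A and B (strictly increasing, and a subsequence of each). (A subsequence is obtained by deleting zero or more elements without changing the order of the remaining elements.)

A longest common strictly increasing subsequence is 6, 8, 10 (length 3); it appears in order in both A and B, and no longer such subsequence exists.

3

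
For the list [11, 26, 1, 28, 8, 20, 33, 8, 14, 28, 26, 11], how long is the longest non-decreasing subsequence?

Let dp[i] be the longest non-decreasing subsequence ending at position i. Then dp = [1, 2, 1, 3, 2, 3, 4, 3, 4, 5, 5, 4].
The maximum is 5; one witness is 1, 8, 8, 14, 28 at positions 3,5,8,9,10.

5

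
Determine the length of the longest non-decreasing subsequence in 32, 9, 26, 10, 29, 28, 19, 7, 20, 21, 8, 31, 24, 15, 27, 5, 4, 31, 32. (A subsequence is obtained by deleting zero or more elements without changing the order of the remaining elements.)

9

Let dp[i] be the longest non-decreasing subsequence ending at position i. Then dp = [1, 1, 2, 2, 3, 3, 3, 1, 4, 5, 2, 6, 6, 3, 7, 1, 1, 8, 9].
The maximum is 9; one witness is 9, 10, 19, 20, 21, 24, 27, 31, 32 at positions 2,4,7,9,10,13,15,18,19.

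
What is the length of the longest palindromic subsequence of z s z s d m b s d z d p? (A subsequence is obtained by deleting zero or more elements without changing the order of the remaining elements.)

One longest palindromic subsequence is zdsdz (positions 3,5,8,9,10); it reads the same forward and backward, and the interval DP gives dp[1][12] = 5.

5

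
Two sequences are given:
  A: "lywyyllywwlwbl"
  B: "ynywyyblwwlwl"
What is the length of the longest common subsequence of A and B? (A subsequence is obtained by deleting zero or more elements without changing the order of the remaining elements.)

Backtracking the LCS table gives one alignment: y (A2,B3) → w (A3,B4) → y (A4,B5) → y (A5,B6) → l (A7,B8) → w (A9,B9) → w (A10,B10) → l (A11,B11) → w (A12,B12) → l (A14,B13).
So the longest common subsequence has length 10.

10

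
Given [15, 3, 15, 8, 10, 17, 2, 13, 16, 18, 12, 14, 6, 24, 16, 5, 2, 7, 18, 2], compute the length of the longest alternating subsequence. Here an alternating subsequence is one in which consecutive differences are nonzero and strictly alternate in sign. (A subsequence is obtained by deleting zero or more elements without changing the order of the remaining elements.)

Track the best alternating length ending on an up-step vs a down-step at each position: up/down = 1/1, 1/2, 3/1, 3/4, 5/4, 5/1, 1/6, 7/6, 7/6, 7/1, 7/8, 9/8, 7/10, 11/1, 11/12, 7/12, 1/12, 13/12, 13/12, 1/14.
The maximum over both is 14; one such subsequence is 15, 3, 15, 8, 10, 2, 13, 12, 14, 6, 24, 5, 7, 2.

14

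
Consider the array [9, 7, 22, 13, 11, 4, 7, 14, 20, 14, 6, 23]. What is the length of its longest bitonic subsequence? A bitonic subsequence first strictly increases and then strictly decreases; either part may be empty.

6

One longest bitonic subsequence is 9, 22, 13, 11, 7, 6 (positions 1,3,4,5,7,11): it rises to 22 then falls. Length 6 is optimal.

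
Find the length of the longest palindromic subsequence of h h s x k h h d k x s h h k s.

12

One longest palindromic subsequence is hhsxkhhkxshh (positions 1,2,3,4,5,6,7,9,10,11,12,13); it reads the same forward and backward, and the interval DP gives dp[1][15] = 12.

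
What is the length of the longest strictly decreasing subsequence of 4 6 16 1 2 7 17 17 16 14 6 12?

4

One longest decreasing subsequence is 17, 16, 14, 6 (positions 7,9,10,11), of length 4; no longer one exists.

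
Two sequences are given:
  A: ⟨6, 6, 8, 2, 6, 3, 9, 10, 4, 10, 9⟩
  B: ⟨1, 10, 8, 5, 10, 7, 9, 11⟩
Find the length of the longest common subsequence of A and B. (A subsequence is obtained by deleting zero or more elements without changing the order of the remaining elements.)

3

Backtracking the LCS table gives one alignment: 8 (A3,B3) → 10 (A8,B5) → 9 (A11,B7).
So the longest common subsequence has length 3.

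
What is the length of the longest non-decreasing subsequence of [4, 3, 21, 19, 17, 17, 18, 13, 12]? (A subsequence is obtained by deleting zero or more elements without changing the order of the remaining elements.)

One longest non-decreasing subsequence is 4, 17, 17, 18 (positions 1,5,6,7), of length 4; no longer one exists.

4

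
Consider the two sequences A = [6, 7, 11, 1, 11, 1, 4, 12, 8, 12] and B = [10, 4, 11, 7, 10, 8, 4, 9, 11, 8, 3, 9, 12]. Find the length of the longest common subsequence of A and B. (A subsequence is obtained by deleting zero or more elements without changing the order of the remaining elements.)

4

Backtracking the LCS table gives one alignment: 7 (A2,B4) → 11 (A5,B9) → 8 (A9,B10) → 12 (A10,B13).
So the longest common subsequence has length 4.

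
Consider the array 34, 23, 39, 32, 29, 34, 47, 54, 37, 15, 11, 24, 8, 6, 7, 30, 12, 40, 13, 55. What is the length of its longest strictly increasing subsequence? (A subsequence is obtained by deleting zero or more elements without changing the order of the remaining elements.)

One longest increasing subsequence is 23, 32, 34, 47, 54, 55 (positions 2,4,6,7,8,20), of length 6; no longer one exists.

6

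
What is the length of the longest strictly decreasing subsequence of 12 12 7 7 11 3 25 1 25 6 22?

4

One longest decreasing subsequence is 12, 7, 3, 1 (positions 1,3,6,8), of length 4; no longer one exists.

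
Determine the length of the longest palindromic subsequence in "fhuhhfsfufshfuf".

11

Using dp[i][j] = 2 + dp[i+1][j−1] if the ends match, else max(dp[i+1][j], dp[i][j−1]):
dp[1][15] = 11. A witness is fufsfufsfuf at positions 1,3,6,7,8,9,10,11,13,14,15.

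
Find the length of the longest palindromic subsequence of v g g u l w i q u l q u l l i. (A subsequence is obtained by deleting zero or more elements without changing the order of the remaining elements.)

Using dp[i][j] = 2 + dp[i+1][j−1] if the ends match, else max(dp[i+1][j], dp[i][j−1]):
dp[1][15] = 5. A witness is illli at positions 7,10,13,14,15.

5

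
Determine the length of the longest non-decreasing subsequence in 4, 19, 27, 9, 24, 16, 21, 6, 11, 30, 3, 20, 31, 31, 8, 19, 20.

7

Let dp[i] be the longest non-decreasing subsequence ending at position i. Then dp = [1, 2, 3, 2, 3, 3, 4, 2, 3, 5, 1, 4, 6, 7, 3, 4, 5].
The maximum is 7; one witness is 4, 9, 16, 21, 30, 31, 31 at positions 1,4,6,7,10,13,14.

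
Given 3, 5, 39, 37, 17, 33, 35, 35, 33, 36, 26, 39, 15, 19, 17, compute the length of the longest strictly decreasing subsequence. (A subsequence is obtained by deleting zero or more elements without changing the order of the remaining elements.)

Scanning left to right, the best length ending at each element is: 3→1, 5→1, 39→1, 37→2, 17→3, 33→3, 35→3, 35→3, 33→4, 36→3, 26→5, 39→1, 15→6, 19→6, 17→7.
So the longest decreasing subsequence has length 7, e.g. 39, 37, 35, 33, 26, 19, 17.

7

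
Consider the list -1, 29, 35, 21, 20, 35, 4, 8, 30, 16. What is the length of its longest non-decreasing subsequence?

4

Scanning left to right, the best length ending at each element is: -1→1, 29→2, 35→3, 21→2, 20→2, 35→4, 4→2, 8→3, 30→4, 16→4.
So the longest non-decreasing subsequence has length 4, e.g. -1, 29, 35, 35.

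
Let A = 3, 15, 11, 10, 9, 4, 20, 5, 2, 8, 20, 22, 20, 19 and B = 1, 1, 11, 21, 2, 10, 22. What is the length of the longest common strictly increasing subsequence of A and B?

2

A longest common strictly increasing subsequence is 11, 22 (length 2); it appears in order in both A and B, and no longer such subsequence exists.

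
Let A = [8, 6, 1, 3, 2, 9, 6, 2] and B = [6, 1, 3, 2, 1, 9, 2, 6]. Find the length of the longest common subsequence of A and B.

6

Backtracking the LCS table gives one alignment: 6 (A2,B1) → 1 (A3,B2) → 3 (A4,B3) → 2 (A5,B4) → 9 (A6,B6) → 6 (A7,B8).
So the longest common subsequence has length 6.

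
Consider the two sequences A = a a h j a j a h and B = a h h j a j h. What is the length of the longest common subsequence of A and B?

A longest common subsequence is ahjajh (length 6); the LCS DP confirms no longer common subsequence exists.

6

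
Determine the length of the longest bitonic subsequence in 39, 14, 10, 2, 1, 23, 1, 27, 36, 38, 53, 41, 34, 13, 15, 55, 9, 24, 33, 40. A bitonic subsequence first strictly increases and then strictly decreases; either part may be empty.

Let inc[i] be the LIS ending at i and dec[i] the longest strictly decreasing subsequence starting at i. inc = [1, 1, 1, 1, 1, 2, 1, 3, 4, 5, 6, 6, 4, 2, 3, 7, 2, 4, 5, 6], dec = [5, 4, 3, 2, 1, 3, 1, 3, 4, 4, 5, 4, 3, 2, 2, 2, 1, 1, 1, 1].
max_i inc[i]+dec[i]−1 = 10, with one witness 14, 23, 27, 36, 38, 53, 41, 34, 15, 9.

10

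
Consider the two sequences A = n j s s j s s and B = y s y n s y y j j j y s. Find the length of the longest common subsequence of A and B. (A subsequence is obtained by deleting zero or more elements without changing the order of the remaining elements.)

A longest common subsequence is njjs (length 4); the LCS DP confirms no longer common subsequence exists.

4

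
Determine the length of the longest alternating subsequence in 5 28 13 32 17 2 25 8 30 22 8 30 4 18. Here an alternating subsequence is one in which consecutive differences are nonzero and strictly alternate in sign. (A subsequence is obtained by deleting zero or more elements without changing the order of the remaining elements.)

A longest alternating subsequence is 5, 28, 13, 32, 17, 25, 8, 30, 22, 30, 4, 18 (positions 1,2,3,4,5,7,8,9,10,12,13,14); its 11 consecutive differences strictly alternate in sign, and length 12 is optimal.

12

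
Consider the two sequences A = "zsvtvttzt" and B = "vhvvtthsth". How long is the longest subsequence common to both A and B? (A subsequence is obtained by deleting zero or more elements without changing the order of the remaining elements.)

A longest common subsequence is vvttt (length 5); the LCS DP confirms no longer common subsequence exists.

5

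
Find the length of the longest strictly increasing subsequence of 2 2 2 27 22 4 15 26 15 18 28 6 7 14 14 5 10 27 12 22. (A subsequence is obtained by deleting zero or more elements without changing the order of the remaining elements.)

7

Let dp[i] be the longest increasing subsequence ending at position i. Then dp = [1, 1, 1, 2, 2, 2, 3, 4, 3, 4, 5, 3, 4, 5, 5, 3, 5, 6, 6, 7].
The maximum is 7; one witness is 2, 4, 6, 7, 10, 12, 22 at positions 1,6,12,13,17,19,20.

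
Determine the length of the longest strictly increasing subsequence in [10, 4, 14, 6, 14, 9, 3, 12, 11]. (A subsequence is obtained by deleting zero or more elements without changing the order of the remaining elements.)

4

Scanning left to right, the best length ending at each element is: 10→1, 4→1, 14→2, 6→2, 14→3, 9→3, 3→1, 12→4, 11→4.
So the longest increasing subsequence has length 4, e.g. 4, 6, 9, 12.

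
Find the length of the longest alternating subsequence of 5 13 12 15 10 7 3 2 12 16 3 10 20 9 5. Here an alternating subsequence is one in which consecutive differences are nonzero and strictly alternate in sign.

9

A longest alternating subsequence is 5, 13, 12, 15, 10, 12, 3, 10, 9 (positions 1,2,3,4,5,9,11,12,14); its 8 consecutive differences strictly alternate in sign, and length 9 is optimal.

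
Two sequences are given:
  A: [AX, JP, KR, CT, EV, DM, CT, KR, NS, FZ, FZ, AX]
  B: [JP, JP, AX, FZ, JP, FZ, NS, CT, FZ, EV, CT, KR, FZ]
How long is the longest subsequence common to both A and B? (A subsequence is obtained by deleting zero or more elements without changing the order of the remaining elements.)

A longest common subsequence is AX, JP, CT, EV, CT, KR, FZ (length 7); the LCS DP confirms no longer common subsequence exists.

7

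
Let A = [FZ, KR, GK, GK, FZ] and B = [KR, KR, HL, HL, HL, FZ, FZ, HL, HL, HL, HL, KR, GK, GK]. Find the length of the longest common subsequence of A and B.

Backtracking the LCS table gives one alignment: FZ (A1,B7) → KR (A2,B12) → GK (A3,B13) → GK (A4,B14).
So the longest common subsequence has length 4.

4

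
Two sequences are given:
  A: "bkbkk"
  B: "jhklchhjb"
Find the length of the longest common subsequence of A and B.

2

A longest common subsequence is kb (length 2); the LCS DP confirms no longer common subsequence exists.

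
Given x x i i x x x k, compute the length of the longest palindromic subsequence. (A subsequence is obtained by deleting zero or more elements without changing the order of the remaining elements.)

One longest palindromic subsequence is xxiixx (positions 1,2,3,4,6,7); it reads the same forward and backward, and the interval DP gives dp[1][8] = 6.

6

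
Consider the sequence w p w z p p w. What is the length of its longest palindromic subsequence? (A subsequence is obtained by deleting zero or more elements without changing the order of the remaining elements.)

5

Using dp[i][j] = 2 + dp[i+1][j−1] if the ends match, else max(dp[i+1][j], dp[i][j−1]):
dp[1][7] = 5. A witness is wpppw at positions 1,2,5,6,7.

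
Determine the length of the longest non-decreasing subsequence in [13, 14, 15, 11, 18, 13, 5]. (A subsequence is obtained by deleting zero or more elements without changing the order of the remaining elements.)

One longest non-decreasing subsequence is 13, 14, 15, 18 (positions 1,2,3,5), of length 4; no longer one exists.

4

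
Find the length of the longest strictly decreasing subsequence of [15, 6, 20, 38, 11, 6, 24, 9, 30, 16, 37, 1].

4

Let dp[i] be the longest decreasing subsequence ending at position i. Then dp = [1, 2, 1, 1, 2, 3, 2, 3, 2, 3, 2, 4].
The maximum is 4; one witness is 15, 11, 6, 1 at positions 1,5,6,12.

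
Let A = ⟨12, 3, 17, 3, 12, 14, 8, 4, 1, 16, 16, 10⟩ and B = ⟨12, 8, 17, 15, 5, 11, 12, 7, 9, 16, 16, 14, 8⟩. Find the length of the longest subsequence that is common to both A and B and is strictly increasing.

2

For each value that appears in both, track the longest common increasing run ending there.
The best achievable length is 2; one witness is 12, 17 (A-positions 1,3, B-positions 1,3).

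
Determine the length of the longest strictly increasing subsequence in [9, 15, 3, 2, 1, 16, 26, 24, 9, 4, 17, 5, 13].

4

Scanning left to right, the best length ending at each element is: 9→1, 15→2, 3→1, 2→1, 1→1, 16→3, 26→4, 24→4, 9→2, 4→2, 17→4, 5→3, 13→4.
So the longest increasing subsequence has length 4, e.g. 9, 15, 16, 26.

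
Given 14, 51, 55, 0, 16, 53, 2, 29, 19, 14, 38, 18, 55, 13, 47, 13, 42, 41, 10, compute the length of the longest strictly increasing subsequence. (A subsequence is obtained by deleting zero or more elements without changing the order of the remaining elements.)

Let dp[i] be the longest increasing subsequence ending at position i. Then dp = [1, 2, 3, 1, 2, 3, 2, 3, 3, 3, 4, 4, 5, 3, 5, 3, 5, 5, 3].
The maximum is 5; one witness is 14, 16, 29, 38, 55 at positions 1,5,8,11,13.

5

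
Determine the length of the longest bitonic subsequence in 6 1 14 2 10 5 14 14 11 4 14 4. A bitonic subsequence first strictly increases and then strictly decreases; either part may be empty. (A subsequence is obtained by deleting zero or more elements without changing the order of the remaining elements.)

6

Let inc[i] be the LIS ending at i and dec[i] the longest strictly decreasing subsequence starting at i. inc = [1, 1, 2, 2, 3, 3, 4, 4, 4, 3, 5, 3], dec = [3, 1, 4, 1, 3, 2, 3, 3, 2, 1, 2, 1].
max_i inc[i]+dec[i]−1 = 6, with one witness 1, 2, 10, 14, 11, 4.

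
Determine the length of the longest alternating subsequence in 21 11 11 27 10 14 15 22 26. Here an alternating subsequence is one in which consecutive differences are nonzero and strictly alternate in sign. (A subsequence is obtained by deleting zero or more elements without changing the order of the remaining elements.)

5

Track the best alternating length ending on an up-step vs a down-step at each position: up/down = 1/1, 1/2, 1/2, 3/1, 1/4, 5/4, 5/4, 5/4, 5/4.
The maximum over both is 5; one such subsequence is 21, 11, 27, 10, 14.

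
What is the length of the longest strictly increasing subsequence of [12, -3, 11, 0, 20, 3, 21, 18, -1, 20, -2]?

5

Let dp[i] be the longest increasing subsequence ending at position i. Then dp = [1, 1, 2, 2, 3, 3, 4, 4, 2, 5, 2].
The maximum is 5; one witness is -3, 0, 3, 18, 20 at positions 2,4,6,8,10.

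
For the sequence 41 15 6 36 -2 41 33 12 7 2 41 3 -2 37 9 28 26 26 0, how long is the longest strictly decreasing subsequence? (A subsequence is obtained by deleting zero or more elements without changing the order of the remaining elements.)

One longest decreasing subsequence is 41, 36, 33, 12, 7, 2, -2 (positions 1,4,7,8,9,10,13), of length 7; no longer one exists.

7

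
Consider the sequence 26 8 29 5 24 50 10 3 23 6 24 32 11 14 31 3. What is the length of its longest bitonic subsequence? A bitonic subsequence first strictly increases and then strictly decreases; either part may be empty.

One longest bitonic subsequence is 8, 10, 23, 24, 32, 31, 3 (positions 2,7,9,11,12,15,16): it rises to 32 then falls. Length 7 is optimal.

7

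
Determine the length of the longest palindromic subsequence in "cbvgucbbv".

4

Using dp[i][j] = 2 + dp[i+1][j−1] if the ends match, else max(dp[i+1][j], dp[i][j−1]):
dp[1][9] = 4. A witness is vbbv at positions 3,7,8,9.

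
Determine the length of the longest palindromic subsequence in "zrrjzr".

Using dp[i][j] = 2 + dp[i+1][j−1] if the ends match, else max(dp[i+1][j], dp[i][j−1]):
dp[1][6] = 4. A witness is zrrz at positions 1,2,3,5.

4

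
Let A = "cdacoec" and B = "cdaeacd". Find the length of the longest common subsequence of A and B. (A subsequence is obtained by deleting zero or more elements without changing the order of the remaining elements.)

Backtracking the LCS table gives one alignment: c (A1,B1) → d (A2,B2) → a (A3,B3) → e (A6,B4) → c (A7,B6).
So the longest common subsequence has length 5.

5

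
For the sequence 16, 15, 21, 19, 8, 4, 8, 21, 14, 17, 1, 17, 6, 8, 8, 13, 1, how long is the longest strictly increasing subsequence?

Scanning left to right, the best length ending at each element is: 16→1, 15→1, 21→2, 19→2, 8→1, 4→1, 8→2, 21→3, 14→3, 17→4, 1→1, 17→4, 6→2, 8→3, 8→3, 13→4, 1→1.
So the longest increasing subsequence has length 4, e.g. 4, 8, 14, 17.

4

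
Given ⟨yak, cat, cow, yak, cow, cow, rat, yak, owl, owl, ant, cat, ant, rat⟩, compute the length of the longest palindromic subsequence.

6

Using dp[i][j] = 2 + dp[i+1][j−1] if the ends match, else max(dp[i+1][j], dp[i][j−1]):
dp[1][14] = 6. A witness is cat yak cow cow yak cat at positions 2,4,5,6,8,12.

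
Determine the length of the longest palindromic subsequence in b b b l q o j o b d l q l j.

One longest palindromic subsequence is lqojoql (positions 4,5,6,7,8,12,13); it reads the same forward and backward, and the interval DP gives dp[1][14] = 7.

7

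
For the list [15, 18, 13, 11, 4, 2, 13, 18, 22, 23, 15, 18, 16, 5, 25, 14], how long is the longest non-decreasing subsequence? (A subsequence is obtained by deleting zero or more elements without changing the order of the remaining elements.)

6

Scanning left to right, the best length ending at each element is: 15→1, 18→2, 13→1, 11→1, 4→1, 2→1, 13→2, 18→3, 22→4, 23→5, 15→3, 18→4, 16→4, 5→2, 25→6, 14→3.
So the longest non-decreasing subsequence has length 6, e.g. 15, 18, 18, 22, 23, 25.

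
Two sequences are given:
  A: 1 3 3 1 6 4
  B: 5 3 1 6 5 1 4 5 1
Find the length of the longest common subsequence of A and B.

4

Backtracking the LCS table gives one alignment: 3 (A3,B2) → 1 (A4,B3) → 6 (A5,B4) → 4 (A6,B7).
So the longest common subsequence has length 4.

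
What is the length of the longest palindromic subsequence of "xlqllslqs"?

5

Using dp[i][j] = 2 + dp[i+1][j−1] if the ends match, else max(dp[i+1][j], dp[i][j−1]):
dp[1][9] = 5. A witness is qlslq at positions 3,4,6,7,8.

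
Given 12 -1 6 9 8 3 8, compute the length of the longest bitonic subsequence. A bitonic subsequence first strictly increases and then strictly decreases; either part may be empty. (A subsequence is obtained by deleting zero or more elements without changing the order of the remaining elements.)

Let inc[i] be the LIS ending at i and dec[i] the longest strictly decreasing subsequence starting at i. inc = [1, 1, 2, 3, 3, 2, 3], dec = [4, 1, 2, 3, 2, 1, 1].
max_i inc[i]+dec[i]−1 = 5, with one witness -1, 6, 9, 8, 3.

5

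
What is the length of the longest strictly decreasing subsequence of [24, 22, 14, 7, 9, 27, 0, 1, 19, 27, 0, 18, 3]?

6

Let dp[i] be the longest decreasing subsequence ending at position i. Then dp = [1, 2, 3, 4, 4, 1, 5, 5, 3, 1, 6, 4, 5].
The maximum is 6; one witness is 24, 22, 14, 7, 1, 0 at positions 1,2,3,4,8,11.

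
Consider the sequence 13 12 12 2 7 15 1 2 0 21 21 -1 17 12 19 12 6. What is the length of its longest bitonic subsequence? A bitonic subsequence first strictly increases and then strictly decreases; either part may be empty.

Let inc[i] be the LIS ending at i and dec[i] the longest strictly decreasing subsequence starting at i. inc = [1, 1, 1, 1, 2, 3, 1, 2, 1, 4, 4, 1, 4, 3, 5, 3, 3], dec = [6, 5, 5, 4, 4, 4, 3, 3, 2, 4, 4, 1, 3, 2, 3, 2, 1].
max_i inc[i]+dec[i]−1 = 7, with one witness 2, 7, 15, 21, 19, 12, 6.

7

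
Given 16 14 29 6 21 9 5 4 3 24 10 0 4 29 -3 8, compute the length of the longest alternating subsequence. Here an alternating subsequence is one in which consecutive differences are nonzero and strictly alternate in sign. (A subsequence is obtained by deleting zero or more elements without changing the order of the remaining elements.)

Track the best alternating length ending on an up-step vs a down-step at each position: up/down = 1/1, 1/2, 3/1, 1/4, 5/4, 5/6, 1/6, 1/6, 1/6, 7/4, 7/8, 1/8, 9/8, 9/1, 1/10, 11/10.
The maximum over both is 11; one such subsequence is 16, 14, 29, 6, 21, 9, 24, 0, 4, -3, 8.

11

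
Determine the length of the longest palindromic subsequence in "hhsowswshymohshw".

9

One longest palindromic subsequence is hsoswsosh (positions 2,3,4,6,7,8,12,14,15); it reads the same forward and backward, and the interval DP gives dp[1][16] = 9.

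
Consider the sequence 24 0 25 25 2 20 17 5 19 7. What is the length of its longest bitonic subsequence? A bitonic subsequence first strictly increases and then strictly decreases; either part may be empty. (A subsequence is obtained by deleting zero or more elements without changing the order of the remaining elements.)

5

Let inc[i] be the LIS ending at i and dec[i] the longest strictly decreasing subsequence starting at i. inc = [1, 1, 2, 2, 2, 3, 3, 3, 4, 4], dec = [4, 1, 4, 4, 1, 3, 2, 1, 2, 1].
max_i inc[i]+dec[i]−1 = 5, with one witness 24, 25, 20, 19, 7.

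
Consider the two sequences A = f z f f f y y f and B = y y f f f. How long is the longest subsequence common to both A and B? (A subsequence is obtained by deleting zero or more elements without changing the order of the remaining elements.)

3

A longest common subsequence is fff (length 3); the LCS DP confirms no longer common subsequence exists.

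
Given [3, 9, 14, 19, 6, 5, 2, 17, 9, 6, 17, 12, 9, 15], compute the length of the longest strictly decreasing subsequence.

Let dp[i] be the longest decreasing subsequence ending at position i. Then dp = [1, 1, 1, 1, 2, 3, 4, 2, 3, 4, 2, 3, 4, 3].
The maximum is 4; one witness is 9, 6, 5, 2 at positions 2,5,6,7.

4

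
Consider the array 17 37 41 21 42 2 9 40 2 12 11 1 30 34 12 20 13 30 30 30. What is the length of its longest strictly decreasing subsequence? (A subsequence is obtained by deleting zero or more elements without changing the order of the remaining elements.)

One longest decreasing subsequence is 37, 21, 9, 2, 1 (positions 2,4,7,9,12), of length 5; no longer one exists.

5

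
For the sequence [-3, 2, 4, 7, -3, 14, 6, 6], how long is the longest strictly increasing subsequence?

5

One longest increasing subsequence is -3, 2, 4, 7, 14 (positions 1,2,3,4,6), of length 5; no longer one exists.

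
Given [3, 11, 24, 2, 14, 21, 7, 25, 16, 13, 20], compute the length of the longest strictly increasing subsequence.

One longest increasing subsequence is 3, 11, 14, 21, 25 (positions 1,2,5,6,8), of length 5; no longer one exists.

5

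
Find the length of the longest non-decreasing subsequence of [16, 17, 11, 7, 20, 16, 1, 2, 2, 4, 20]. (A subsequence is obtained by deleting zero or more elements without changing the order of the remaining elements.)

5

Scanning left to right, the best length ending at each element is: 16→1, 17→2, 11→1, 7→1, 20→3, 16→2, 1→1, 2→2, 2→3, 4→4, 20→5.
So the longest non-decreasing subsequence has length 5, e.g. 1, 2, 2, 4, 20.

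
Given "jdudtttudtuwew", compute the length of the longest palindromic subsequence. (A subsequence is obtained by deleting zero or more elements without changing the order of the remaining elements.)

7

One longest palindromic subsequence is udtttdu (positions 3,4,5,6,7,9,11); it reads the same forward and backward, and the interval DP gives dp[1][14] = 7.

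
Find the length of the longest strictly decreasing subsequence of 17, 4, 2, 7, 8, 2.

3

Scanning left to right, the best length ending at each element is: 17→1, 4→2, 2→3, 7→2, 8→2, 2→3.
So the longest decreasing subsequence has length 3, e.g. 17, 4, 2.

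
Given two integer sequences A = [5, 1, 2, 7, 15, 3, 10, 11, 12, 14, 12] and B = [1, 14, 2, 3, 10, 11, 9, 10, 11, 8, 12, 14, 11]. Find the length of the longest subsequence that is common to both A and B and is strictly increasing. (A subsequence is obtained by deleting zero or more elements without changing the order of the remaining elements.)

7

For each value that appears in both, track the longest common increasing run ending there.
The best achievable length is 7; one witness is 1, 2, 3, 10, 11, 12, 14 (A-positions 2,3,6,7,8,9,10, B-positions 1,3,4,5,6,11,12).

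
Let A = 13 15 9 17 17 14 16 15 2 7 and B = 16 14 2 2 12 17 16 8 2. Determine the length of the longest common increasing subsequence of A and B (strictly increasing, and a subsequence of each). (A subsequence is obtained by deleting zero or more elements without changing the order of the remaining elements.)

For each value that appears in both, track the longest common increasing run ending there.
The best achievable length is 2; one witness is 14, 16 (A-positions 6,7, B-positions 2,7).

2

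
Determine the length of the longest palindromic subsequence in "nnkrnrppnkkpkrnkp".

One longest palindromic subsequence is knrpkkprnk (positions 3,5,6,8,10,11,12,14,15,16); it reads the same forward and backward, and the interval DP gives dp[1][17] = 10.

10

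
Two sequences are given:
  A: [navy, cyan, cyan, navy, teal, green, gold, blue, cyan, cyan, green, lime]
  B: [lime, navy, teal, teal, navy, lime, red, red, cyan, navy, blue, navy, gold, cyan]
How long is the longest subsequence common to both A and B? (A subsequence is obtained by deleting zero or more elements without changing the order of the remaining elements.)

5

Backtracking the LCS table gives one alignment: navy (A1,B5) → cyan (A2,B9) → navy (A4,B12) → gold (A7,B13) → cyan (A10,B14).
So the longest common subsequence has length 5.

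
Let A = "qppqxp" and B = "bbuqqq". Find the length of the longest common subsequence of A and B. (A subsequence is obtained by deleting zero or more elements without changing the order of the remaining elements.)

A longest common subsequence is qq (length 2); the LCS DP confirms no longer common subsequence exists.

2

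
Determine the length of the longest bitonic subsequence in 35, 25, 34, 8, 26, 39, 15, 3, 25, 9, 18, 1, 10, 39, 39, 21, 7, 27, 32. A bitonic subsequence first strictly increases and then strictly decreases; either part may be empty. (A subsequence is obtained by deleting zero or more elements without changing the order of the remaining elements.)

7

Let inc[i] be the LIS ending at i and dec[i] the longest strictly decreasing subsequence starting at i. inc = [1, 1, 2, 1, 2, 3, 2, 1, 3, 2, 3, 1, 3, 4, 4, 4, 2, 5, 6], dec = [7, 4, 6, 3, 5, 5, 3, 2, 4, 2, 3, 1, 2, 3, 3, 2, 1, 1, 1].
max_i inc[i]+dec[i]−1 = 7, with one witness 35, 34, 26, 25, 18, 10, 7.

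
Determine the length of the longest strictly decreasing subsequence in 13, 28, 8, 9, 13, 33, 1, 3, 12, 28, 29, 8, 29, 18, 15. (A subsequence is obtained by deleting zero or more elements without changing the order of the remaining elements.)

4

Let dp[i] be the longest decreasing subsequence ending at position i. Then dp = [1, 1, 2, 2, 2, 1, 3, 3, 3, 2, 2, 4, 2, 3, 4].
The maximum is 4; one witness is 28, 13, 12, 8 at positions 2,5,9,12.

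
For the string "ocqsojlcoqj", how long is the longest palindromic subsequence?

5

One longest palindromic subsequence is qocoq (positions 3,5,8,9,10); it reads the same forward and backward, and the interval DP gives dp[1][11] = 5.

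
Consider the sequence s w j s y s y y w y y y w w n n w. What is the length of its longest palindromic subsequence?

9

One longest palindromic subsequence is wyyywyyyw (positions 2,5,7,8,9,10,11,12,17); it reads the same forward and backward, and the interval DP gives dp[1][17] = 9.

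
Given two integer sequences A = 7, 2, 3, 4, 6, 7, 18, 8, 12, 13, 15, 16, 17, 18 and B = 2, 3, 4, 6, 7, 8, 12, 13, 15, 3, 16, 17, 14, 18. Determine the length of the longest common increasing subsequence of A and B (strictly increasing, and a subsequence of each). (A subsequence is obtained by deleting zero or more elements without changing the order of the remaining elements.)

12

A longest common strictly increasing subsequence is 2, 3, 4, 6, 7, 8, 12, 13, 15, 16, 17, 18 (length 12); it appears in order in both A and B, and no longer such subsequence exists.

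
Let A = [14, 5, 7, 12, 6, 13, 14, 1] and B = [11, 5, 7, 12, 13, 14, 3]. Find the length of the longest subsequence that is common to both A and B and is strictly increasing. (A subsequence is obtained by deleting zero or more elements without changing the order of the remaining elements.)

For each value that appears in both, track the longest common increasing run ending there.
The best achievable length is 5; one witness is 5, 7, 12, 13, 14 (A-positions 2,3,4,6,7, B-positions 2,3,4,5,6).

5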